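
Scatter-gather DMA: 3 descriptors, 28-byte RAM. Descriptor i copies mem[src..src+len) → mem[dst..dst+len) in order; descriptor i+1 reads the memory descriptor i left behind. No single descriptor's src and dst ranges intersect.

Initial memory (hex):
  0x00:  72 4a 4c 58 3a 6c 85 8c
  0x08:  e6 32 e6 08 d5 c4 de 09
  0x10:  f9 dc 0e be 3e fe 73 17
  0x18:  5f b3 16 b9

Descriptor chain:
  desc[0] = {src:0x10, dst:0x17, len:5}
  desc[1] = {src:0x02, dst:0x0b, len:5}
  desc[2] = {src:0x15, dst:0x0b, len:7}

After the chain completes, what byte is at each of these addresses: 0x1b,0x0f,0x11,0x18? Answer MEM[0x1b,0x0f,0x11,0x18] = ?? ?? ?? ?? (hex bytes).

MEM[0x1b,0x0f,0x11,0x18] = 3e 0e 3e dc

#0 dst[0x17+5] := {0xf9,0xdc,0x0e,0xbe,0x3e}
#1 dst[0x0b+5] := {0x4c,0x58,0x3a,0x6c,0x85}
#2 dst[0x0b+7] := {0xfe,0x73,0xf9,0xdc,0x0e,0xbe,0x3e}
query mem[0x1b]=0x3e, mem[0x0f]=0x0e, mem[0x11]=0x3e, mem[0x18]=0xdc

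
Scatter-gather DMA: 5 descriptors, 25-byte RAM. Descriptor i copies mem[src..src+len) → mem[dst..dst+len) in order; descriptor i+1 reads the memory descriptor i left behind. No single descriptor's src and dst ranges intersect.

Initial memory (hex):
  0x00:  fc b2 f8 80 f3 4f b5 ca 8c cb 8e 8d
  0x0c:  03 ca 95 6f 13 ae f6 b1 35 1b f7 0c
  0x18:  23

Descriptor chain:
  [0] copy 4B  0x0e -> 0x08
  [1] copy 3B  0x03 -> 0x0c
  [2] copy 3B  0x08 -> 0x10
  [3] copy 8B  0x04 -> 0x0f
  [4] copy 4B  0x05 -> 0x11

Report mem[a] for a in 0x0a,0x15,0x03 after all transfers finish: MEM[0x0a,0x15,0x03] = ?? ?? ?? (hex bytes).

D0: mem[0x08..0x0b] <- [95 6f 13 ae]
D1: mem[0x0c..0x0e] <- [80 f3 4f]
D2: mem[0x10..0x12] <- [95 6f 13]
D3: mem[0x0f..0x16] <- [f3 4f b5 ca 95 6f 13 ae]
D4: mem[0x11..0x14] <- [4f b5 ca 95]
query mem[0x0a]=0x13, mem[0x15]=0x13, mem[0x03]=0x80

MEM[0x0a,0x15,0x03] = 13 13 80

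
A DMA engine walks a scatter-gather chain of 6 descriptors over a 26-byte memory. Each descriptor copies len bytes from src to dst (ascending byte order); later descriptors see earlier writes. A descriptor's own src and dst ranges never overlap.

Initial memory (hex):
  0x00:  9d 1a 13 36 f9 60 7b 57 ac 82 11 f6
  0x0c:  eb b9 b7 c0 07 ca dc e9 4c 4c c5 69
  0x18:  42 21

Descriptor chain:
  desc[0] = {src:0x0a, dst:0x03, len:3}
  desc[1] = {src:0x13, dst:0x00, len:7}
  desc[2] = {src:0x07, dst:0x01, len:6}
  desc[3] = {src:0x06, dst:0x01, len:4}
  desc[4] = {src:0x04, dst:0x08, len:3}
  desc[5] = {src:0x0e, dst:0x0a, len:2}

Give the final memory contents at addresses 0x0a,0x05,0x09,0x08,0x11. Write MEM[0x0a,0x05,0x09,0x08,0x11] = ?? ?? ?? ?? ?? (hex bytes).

[0] 0x0a->0x03 len=3 : 11 f6 eb
[1] 0x13->0x00 len=7 : e9 4c 4c c5 69 42 21
[2] 0x07->0x01 len=6 : 57 ac 82 11 f6 eb
[3] 0x06->0x01 len=4 : eb 57 ac 82
[4] 0x04->0x08 len=3 : 82 f6 eb
[5] 0x0e->0x0a len=2 : b7 c0
query mem[0x0a]=0xb7, mem[0x05]=0xf6, mem[0x09]=0xf6, mem[0x08]=0x82, mem[0x11]=0xca

MEM[0x0a,0x05,0x09,0x08,0x11] = b7 f6 f6 82 ca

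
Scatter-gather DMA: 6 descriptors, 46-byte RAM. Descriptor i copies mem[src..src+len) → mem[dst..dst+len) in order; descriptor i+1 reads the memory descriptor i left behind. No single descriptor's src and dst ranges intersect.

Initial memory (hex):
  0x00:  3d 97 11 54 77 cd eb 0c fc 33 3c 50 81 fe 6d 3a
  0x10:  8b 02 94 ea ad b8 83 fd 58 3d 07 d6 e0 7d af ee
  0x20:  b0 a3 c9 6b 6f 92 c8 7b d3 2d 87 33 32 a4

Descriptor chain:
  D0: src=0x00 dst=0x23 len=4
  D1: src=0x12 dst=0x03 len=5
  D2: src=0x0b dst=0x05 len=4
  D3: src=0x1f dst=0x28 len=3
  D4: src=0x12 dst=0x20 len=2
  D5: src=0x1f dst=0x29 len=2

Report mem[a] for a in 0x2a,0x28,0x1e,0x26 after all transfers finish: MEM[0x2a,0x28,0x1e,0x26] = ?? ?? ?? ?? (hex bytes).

#0 dst[0x23+4] := {0x3d,0x97,0x11,0x54}
#1 dst[0x03+5] := {0x94,0xea,0xad,0xb8,0x83}
#2 dst[0x05+4] := {0x50,0x81,0xfe,0x6d}
#3 dst[0x28+3] := {0xee,0xb0,0xa3}
#4 dst[0x20+2] := {0x94,0xea}
#5 dst[0x29+2] := {0xee,0x94}
query mem[0x2a]=0x94, mem[0x28]=0xee, mem[0x1e]=0xaf, mem[0x26]=0x54

MEM[0x2a,0x28,0x1e,0x26] = 94 ee af 54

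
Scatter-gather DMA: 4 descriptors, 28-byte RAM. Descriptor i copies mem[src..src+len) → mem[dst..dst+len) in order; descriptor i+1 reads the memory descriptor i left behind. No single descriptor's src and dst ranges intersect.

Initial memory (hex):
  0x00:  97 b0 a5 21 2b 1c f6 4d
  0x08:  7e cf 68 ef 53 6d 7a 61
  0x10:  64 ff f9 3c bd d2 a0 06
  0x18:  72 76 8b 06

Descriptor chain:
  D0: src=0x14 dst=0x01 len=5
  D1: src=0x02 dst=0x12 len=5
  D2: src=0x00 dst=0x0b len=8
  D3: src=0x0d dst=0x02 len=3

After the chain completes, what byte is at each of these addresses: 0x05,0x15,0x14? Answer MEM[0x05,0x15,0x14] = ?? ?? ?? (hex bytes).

MEM[0x05,0x15,0x14] = 72 72 06

#0 dst[0x01+5] := {0xbd,0xd2,0xa0,0x06,0x72}
#1 dst[0x12+5] := {0xd2,0xa0,0x06,0x72,0xf6}
#2 dst[0x0b+8] := {0x97,0xbd,0xd2,0xa0,0x06,0x72,0xf6,0x4d}
#3 dst[0x02+3] := {0xd2,0xa0,0x06}
query mem[0x05]=0x72, mem[0x15]=0x72, mem[0x14]=0x06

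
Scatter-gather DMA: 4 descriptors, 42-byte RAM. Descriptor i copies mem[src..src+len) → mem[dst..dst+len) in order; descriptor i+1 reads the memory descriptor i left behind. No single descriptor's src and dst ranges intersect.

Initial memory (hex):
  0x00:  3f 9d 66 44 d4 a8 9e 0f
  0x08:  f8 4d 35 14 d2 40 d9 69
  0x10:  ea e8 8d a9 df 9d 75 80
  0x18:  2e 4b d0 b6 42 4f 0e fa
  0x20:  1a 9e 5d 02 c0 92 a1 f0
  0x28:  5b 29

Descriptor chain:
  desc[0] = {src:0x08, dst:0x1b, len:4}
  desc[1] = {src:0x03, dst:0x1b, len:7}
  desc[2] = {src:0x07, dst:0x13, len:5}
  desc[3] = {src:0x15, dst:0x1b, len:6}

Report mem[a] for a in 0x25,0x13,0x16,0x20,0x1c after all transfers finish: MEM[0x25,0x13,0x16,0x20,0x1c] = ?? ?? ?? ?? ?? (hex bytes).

MEM[0x25,0x13,0x16,0x20,0x1c] = 92 0f 35 d0 35

[0] 0x08->0x1b len=4 : f8 4d 35 14
[1] 0x03->0x1b len=7 : 44 d4 a8 9e 0f f8 4d
[2] 0x07->0x13 len=5 : 0f f8 4d 35 14
[3] 0x15->0x1b len=6 : 4d 35 14 2e 4b d0
query mem[0x25]=0x92, mem[0x13]=0x0f, mem[0x16]=0x35, mem[0x20]=0xd0, mem[0x1c]=0x35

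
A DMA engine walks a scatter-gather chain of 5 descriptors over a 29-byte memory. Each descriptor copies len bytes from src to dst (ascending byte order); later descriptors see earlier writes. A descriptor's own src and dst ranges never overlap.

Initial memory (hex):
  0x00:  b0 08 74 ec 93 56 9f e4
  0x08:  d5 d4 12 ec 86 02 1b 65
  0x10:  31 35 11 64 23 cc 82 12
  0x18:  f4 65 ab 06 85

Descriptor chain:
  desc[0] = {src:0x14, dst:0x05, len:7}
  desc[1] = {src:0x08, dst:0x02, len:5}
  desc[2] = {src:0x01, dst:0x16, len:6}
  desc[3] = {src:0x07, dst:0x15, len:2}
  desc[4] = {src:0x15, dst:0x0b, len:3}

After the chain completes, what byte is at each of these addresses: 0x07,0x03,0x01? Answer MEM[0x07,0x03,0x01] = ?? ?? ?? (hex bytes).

MEM[0x07,0x03,0x01] = 82 f4 08

  after D0: wrote 7B at 0x05 = 23cc8212f465ab
  after D1: wrote 5B at 0x02 = 12f465ab86
  after D2: wrote 6B at 0x16 = 0812f465ab86
  after D3: wrote 2B at 0x15 = 8212
  after D4: wrote 3B at 0x0b = 821212
query mem[0x07]=0x82, mem[0x03]=0xf4, mem[0x01]=0x08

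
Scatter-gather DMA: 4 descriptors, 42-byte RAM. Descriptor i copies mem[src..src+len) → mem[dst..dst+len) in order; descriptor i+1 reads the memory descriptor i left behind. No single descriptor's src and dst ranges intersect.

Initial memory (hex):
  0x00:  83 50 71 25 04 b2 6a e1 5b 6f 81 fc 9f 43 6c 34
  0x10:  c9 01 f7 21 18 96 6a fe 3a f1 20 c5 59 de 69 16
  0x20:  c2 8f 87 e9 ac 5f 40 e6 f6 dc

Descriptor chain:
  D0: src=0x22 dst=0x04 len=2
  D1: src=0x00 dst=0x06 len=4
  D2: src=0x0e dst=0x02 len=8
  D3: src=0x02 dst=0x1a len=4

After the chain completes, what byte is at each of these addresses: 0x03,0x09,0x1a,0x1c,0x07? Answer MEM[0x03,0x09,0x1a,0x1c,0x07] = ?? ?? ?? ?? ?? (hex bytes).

#0 dst[0x04+2] := {0x87,0xe9}
#1 dst[0x06+4] := {0x83,0x50,0x71,0x25}
#2 dst[0x02+8] := {0x6c,0x34,0xc9,0x01,0xf7,0x21,0x18,0x96}
#3 dst[0x1a+4] := {0x6c,0x34,0xc9,0x01}
query mem[0x03]=0x34, mem[0x09]=0x96, mem[0x1a]=0x6c, mem[0x1c]=0xc9, mem[0x07]=0x21

MEM[0x03,0x09,0x1a,0x1c,0x07] = 34 96 6c c9 21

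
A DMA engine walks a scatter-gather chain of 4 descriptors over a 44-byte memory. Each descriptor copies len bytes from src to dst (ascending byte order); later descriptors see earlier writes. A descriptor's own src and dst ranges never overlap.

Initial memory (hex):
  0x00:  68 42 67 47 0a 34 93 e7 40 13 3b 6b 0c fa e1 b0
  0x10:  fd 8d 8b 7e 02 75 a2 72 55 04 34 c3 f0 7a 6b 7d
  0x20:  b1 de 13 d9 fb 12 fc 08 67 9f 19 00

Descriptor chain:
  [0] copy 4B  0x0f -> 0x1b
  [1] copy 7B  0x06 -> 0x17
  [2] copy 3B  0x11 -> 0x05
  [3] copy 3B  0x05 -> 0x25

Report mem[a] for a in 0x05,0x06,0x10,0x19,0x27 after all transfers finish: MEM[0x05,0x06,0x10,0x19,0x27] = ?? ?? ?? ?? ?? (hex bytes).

[0] 0x0f->0x1b len=4 : b0 fd 8d 8b
[1] 0x06->0x17 len=7 : 93 e7 40 13 3b 6b 0c
[2] 0x11->0x05 len=3 : 8d 8b 7e
[3] 0x05->0x25 len=3 : 8d 8b 7e
query mem[0x05]=0x8d, mem[0x06]=0x8b, mem[0x10]=0xfd, mem[0x19]=0x40, mem[0x27]=0x7e

MEM[0x05,0x06,0x10,0x19,0x27] = 8d 8b fd 40 7e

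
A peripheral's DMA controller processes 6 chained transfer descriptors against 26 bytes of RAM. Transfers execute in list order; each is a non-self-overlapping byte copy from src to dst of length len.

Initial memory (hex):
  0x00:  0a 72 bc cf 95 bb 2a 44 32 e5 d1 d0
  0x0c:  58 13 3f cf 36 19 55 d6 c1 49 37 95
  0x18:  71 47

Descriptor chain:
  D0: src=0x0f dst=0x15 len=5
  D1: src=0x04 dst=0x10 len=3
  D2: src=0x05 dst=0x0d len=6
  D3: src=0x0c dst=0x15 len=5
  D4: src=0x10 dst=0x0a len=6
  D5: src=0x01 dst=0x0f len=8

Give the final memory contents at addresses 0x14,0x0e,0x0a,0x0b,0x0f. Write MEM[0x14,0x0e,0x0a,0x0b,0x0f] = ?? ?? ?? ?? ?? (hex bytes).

D0: mem[0x15..0x19] <- [cf 36 19 55 d6]
D1: mem[0x10..0x12] <- [95 bb 2a]
D2: mem[0x0d..0x12] <- [bb 2a 44 32 e5 d1]
D3: mem[0x15..0x19] <- [58 bb 2a 44 32]
D4: mem[0x0a..0x0f] <- [32 e5 d1 d6 c1 58]
D5: mem[0x0f..0x16] <- [72 bc cf 95 bb 2a 44 32]
query mem[0x14]=0x2a, mem[0x0e]=0xc1, mem[0x0a]=0x32, mem[0x0b]=0xe5, mem[0x0f]=0x72

MEM[0x14,0x0e,0x0a,0x0b,0x0f] = 2a c1 32 e5 72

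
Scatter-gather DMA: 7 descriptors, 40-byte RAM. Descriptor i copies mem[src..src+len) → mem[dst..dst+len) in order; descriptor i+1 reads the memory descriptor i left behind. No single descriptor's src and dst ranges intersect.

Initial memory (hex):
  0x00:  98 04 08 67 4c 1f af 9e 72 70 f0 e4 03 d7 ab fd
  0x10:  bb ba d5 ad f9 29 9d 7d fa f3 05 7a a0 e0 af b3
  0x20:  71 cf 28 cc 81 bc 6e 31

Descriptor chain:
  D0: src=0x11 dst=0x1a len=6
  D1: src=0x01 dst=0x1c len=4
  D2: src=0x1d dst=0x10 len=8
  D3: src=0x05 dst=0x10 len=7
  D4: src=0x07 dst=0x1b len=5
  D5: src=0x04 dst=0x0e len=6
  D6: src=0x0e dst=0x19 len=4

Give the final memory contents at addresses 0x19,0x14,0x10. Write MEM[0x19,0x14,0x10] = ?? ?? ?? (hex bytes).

MEM[0x19,0x14,0x10] = 4c 70 af

[0] 0x11->0x1a len=6 : ba d5 ad f9 29 9d
[1] 0x01->0x1c len=4 : 04 08 67 4c
[2] 0x1d->0x10 len=8 : 08 67 4c 71 cf 28 cc 81
[3] 0x05->0x10 len=7 : 1f af 9e 72 70 f0 e4
[4] 0x07->0x1b len=5 : 9e 72 70 f0 e4
[5] 0x04->0x0e len=6 : 4c 1f af 9e 72 70
[6] 0x0e->0x19 len=4 : 4c 1f af 9e
query mem[0x19]=0x4c, mem[0x14]=0x70, mem[0x10]=0xaf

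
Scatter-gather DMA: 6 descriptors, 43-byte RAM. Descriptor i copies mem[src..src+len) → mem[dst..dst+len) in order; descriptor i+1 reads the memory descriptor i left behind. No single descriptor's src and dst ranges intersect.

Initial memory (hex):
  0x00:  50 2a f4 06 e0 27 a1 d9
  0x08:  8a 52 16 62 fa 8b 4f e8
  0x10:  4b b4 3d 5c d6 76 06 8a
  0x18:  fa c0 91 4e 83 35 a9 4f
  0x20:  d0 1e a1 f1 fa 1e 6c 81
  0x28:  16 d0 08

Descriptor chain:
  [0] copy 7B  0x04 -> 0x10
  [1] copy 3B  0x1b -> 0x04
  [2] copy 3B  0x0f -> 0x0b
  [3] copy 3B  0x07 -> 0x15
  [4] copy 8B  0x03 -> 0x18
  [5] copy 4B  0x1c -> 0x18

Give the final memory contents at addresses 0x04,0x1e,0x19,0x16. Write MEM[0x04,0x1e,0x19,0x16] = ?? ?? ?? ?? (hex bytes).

D0: mem[0x10..0x16] <- [e0 27 a1 d9 8a 52 16]
D1: mem[0x04..0x06] <- [4e 83 35]
D2: mem[0x0b..0x0d] <- [e8 e0 27]
D3: mem[0x15..0x17] <- [d9 8a 52]
D4: mem[0x18..0x1f] <- [06 4e 83 35 d9 8a 52 16]
D5: mem[0x18..0x1b] <- [d9 8a 52 16]
query mem[0x04]=0x4e, mem[0x1e]=0x52, mem[0x19]=0x8a, mem[0x16]=0x8a

MEM[0x04,0x1e,0x19,0x16] = 4e 52 8a 8a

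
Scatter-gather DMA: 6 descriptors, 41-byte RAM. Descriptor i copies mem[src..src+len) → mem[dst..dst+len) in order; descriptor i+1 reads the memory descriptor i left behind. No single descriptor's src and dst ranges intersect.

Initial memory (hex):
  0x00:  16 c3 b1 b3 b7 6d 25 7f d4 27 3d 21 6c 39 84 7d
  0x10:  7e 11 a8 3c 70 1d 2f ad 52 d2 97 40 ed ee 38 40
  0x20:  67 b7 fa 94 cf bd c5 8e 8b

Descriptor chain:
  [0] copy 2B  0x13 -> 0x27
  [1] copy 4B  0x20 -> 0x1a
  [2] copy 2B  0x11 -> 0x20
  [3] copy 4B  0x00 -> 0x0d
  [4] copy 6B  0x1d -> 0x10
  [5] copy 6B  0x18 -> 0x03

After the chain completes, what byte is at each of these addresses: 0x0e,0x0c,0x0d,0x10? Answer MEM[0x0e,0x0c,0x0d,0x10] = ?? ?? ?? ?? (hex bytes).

D0: mem[0x27..0x28] <- [3c 70]
D1: mem[0x1a..0x1d] <- [67 b7 fa 94]
D2: mem[0x20..0x21] <- [11 a8]
D3: mem[0x0d..0x10] <- [16 c3 b1 b3]
D4: mem[0x10..0x15] <- [94 38 40 11 a8 fa]
D5: mem[0x03..0x08] <- [52 d2 67 b7 fa 94]
query mem[0x0e]=0xc3, mem[0x0c]=0x6c, mem[0x0d]=0x16, mem[0x10]=0x94

MEM[0x0e,0x0c,0x0d,0x10] = c3 6c 16 94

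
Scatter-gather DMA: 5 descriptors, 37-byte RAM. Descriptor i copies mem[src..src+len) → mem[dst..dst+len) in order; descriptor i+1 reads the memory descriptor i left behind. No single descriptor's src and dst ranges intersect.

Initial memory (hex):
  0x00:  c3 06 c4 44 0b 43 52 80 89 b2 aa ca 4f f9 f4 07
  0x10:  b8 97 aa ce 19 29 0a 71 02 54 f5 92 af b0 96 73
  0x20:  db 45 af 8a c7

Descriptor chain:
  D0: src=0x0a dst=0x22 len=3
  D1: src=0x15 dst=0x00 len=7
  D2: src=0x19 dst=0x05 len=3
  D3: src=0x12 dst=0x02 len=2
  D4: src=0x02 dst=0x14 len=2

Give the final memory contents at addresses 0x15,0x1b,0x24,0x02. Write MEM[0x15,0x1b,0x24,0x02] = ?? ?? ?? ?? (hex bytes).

D0: mem[0x22..0x24] <- [aa ca 4f]
D1: mem[0x00..0x06] <- [29 0a 71 02 54 f5 92]
D2: mem[0x05..0x07] <- [54 f5 92]
D3: mem[0x02..0x03] <- [aa ce]
D4: mem[0x14..0x15] <- [aa ce]
query mem[0x15]=0xce, mem[0x1b]=0x92, mem[0x24]=0x4f, mem[0x02]=0xaa

MEM[0x15,0x1b,0x24,0x02] = ce 92 4f aa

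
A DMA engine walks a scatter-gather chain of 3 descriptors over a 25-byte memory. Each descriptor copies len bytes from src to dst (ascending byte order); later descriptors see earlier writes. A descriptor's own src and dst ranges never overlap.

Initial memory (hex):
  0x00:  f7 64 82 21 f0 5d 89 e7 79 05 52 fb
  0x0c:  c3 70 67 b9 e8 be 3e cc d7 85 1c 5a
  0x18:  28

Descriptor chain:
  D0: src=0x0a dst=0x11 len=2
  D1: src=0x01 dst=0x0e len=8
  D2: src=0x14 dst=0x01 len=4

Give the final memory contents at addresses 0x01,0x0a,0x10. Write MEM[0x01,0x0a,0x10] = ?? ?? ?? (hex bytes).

  after D0: wrote 2B at 0x11 = 52fb
  after D1: wrote 8B at 0x0e = 648221f05d89e779
  after D2: wrote 4B at 0x01 = e7791c5a
query mem[0x01]=0xe7, mem[0x0a]=0x52, mem[0x10]=0x21

MEM[0x01,0x0a,0x10] = e7 52 21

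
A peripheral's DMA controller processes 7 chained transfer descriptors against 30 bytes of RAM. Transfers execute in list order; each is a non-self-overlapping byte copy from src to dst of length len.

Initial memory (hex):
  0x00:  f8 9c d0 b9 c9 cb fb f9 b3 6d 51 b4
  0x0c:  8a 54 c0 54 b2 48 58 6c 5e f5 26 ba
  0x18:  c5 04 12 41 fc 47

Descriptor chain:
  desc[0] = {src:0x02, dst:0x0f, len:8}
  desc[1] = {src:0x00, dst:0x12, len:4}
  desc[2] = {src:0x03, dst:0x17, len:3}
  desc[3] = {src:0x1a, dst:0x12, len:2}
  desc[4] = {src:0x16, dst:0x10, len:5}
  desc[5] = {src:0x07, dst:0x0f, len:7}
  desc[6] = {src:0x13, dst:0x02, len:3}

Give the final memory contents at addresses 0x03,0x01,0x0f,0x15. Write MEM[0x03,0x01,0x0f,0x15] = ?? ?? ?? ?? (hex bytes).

MEM[0x03,0x01,0x0f,0x15] = 8a 9c f9 54

#0 dst[0x0f+8] := {0xd0,0xb9,0xc9,0xcb,0xfb,0xf9,0xb3,0x6d}
#1 dst[0x12+4] := {0xf8,0x9c,0xd0,0xb9}
#2 dst[0x17+3] := {0xb9,0xc9,0xcb}
#3 dst[0x12+2] := {0x12,0x41}
#4 dst[0x10+5] := {0x6d,0xb9,0xc9,0xcb,0x12}
#5 dst[0x0f+7] := {0xf9,0xb3,0x6d,0x51,0xb4,0x8a,0x54}
#6 dst[0x02+3] := {0xb4,0x8a,0x54}
query mem[0x03]=0x8a, mem[0x01]=0x9c, mem[0x0f]=0xf9, mem[0x15]=0x54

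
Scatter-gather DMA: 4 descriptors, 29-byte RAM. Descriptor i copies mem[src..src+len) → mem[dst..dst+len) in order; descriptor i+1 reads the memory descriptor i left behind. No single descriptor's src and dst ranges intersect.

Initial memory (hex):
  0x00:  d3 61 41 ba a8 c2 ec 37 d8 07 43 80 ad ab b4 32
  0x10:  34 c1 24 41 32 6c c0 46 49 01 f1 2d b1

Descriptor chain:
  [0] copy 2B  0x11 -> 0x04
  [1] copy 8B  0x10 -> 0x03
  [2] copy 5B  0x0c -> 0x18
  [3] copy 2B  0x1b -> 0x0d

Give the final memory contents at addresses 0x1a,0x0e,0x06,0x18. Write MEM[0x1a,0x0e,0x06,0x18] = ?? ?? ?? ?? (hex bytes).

#0 dst[0x04+2] := {0xc1,0x24}
#1 dst[0x03+8] := {0x34,0xc1,0x24,0x41,0x32,0x6c,0xc0,0x46}
#2 dst[0x18+5] := {0xad,0xab,0xb4,0x32,0x34}
#3 dst[0x0d+2] := {0x32,0x34}
query mem[0x1a]=0xb4, mem[0x0e]=0x34, mem[0x06]=0x41, mem[0x18]=0xad

MEM[0x1a,0x0e,0x06,0x18] = b4 34 41 ad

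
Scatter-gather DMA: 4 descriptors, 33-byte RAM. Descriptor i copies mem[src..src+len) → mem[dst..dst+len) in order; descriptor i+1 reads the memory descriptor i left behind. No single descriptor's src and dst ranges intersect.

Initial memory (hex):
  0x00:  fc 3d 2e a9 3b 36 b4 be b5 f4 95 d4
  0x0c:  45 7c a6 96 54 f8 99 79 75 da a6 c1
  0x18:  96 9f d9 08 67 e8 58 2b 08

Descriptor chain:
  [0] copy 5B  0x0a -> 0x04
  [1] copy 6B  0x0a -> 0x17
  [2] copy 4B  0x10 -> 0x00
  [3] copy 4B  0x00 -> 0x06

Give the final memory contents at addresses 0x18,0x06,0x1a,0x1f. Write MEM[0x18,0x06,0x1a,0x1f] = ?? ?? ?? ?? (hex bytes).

[0] 0x0a->0x04 len=5 : 95 d4 45 7c a6
[1] 0x0a->0x17 len=6 : 95 d4 45 7c a6 96
[2] 0x10->0x00 len=4 : 54 f8 99 79
[3] 0x00->0x06 len=4 : 54 f8 99 79
query mem[0x18]=0xd4, mem[0x06]=0x54, mem[0x1a]=0x7c, mem[0x1f]=0x2b

MEM[0x18,0x06,0x1a,0x1f] = d4 54 7c 2b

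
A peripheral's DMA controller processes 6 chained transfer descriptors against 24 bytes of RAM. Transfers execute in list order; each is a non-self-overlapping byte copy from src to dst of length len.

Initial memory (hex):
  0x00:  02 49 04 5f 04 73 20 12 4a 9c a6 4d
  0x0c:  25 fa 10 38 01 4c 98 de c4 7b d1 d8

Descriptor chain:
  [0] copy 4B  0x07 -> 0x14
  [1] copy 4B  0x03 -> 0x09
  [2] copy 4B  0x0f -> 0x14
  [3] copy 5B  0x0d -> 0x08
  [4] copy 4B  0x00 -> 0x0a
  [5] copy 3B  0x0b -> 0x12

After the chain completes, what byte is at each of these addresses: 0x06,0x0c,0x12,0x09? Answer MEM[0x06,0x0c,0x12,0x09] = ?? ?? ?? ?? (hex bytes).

#0 dst[0x14+4] := {0x12,0x4a,0x9c,0xa6}
#1 dst[0x09+4] := {0x5f,0x04,0x73,0x20}
#2 dst[0x14+4] := {0x38,0x01,0x4c,0x98}
#3 dst[0x08+5] := {0xfa,0x10,0x38,0x01,0x4c}
#4 dst[0x0a+4] := {0x02,0x49,0x04,0x5f}
#5 dst[0x12+3] := {0x49,0x04,0x5f}
query mem[0x06]=0x20, mem[0x0c]=0x04, mem[0x12]=0x49, mem[0x09]=0x10

MEM[0x06,0x0c,0x12,0x09] = 20 04 49 10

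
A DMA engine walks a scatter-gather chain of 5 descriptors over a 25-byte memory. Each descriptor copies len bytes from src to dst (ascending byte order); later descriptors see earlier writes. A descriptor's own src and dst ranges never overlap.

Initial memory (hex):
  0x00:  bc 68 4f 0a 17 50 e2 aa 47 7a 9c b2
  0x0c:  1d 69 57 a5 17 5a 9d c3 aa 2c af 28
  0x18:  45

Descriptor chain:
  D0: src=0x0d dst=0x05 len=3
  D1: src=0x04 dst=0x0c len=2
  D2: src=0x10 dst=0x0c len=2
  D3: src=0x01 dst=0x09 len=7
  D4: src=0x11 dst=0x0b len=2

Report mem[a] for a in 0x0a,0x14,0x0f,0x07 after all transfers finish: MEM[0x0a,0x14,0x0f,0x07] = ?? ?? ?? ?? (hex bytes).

MEM[0x0a,0x14,0x0f,0x07] = 4f aa a5 a5

  after D0: wrote 3B at 0x05 = 6957a5
  after D1: wrote 2B at 0x0c = 1769
  after D2: wrote 2B at 0x0c = 175a
  after D3: wrote 7B at 0x09 = 684f0a176957a5
  after D4: wrote 2B at 0x0b = 5a9d
query mem[0x0a]=0x4f, mem[0x14]=0xaa, mem[0x0f]=0xa5, mem[0x07]=0xa5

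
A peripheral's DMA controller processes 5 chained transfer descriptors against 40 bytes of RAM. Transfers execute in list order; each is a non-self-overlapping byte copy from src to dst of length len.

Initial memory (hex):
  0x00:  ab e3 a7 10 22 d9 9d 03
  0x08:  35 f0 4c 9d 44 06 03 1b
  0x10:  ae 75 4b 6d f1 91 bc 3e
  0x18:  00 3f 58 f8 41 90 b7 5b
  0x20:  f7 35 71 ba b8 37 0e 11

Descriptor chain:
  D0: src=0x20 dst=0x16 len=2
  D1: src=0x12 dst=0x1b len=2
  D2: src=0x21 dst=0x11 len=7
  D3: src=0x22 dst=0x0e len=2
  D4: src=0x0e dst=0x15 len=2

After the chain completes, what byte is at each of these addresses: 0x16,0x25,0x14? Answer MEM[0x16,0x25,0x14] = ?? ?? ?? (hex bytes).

  after D0: wrote 2B at 0x16 = f735
  after D1: wrote 2B at 0x1b = 4b6d
  after D2: wrote 7B at 0x11 = 3571bab8370e11
  after D3: wrote 2B at 0x0e = 71ba
  after D4: wrote 2B at 0x15 = 71ba
query mem[0x16]=0xba, mem[0x25]=0x37, mem[0x14]=0xb8

MEM[0x16,0x25,0x14] = ba 37 b8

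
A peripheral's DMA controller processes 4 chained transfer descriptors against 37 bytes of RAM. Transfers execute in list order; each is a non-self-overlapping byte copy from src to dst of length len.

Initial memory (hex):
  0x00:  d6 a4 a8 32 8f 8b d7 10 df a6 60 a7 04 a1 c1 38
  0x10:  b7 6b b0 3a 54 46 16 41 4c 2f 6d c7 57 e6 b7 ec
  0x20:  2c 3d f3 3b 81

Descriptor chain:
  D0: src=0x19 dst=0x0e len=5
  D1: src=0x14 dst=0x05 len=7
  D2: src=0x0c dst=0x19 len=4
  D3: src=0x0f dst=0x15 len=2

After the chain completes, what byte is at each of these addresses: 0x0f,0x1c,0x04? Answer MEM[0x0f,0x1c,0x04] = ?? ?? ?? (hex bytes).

MEM[0x0f,0x1c,0x04] = 6d 6d 8f

D0: mem[0x0e..0x12] <- [2f 6d c7 57 e6]
D1: mem[0x05..0x0b] <- [54 46 16 41 4c 2f 6d]
D2: mem[0x19..0x1c] <- [04 a1 2f 6d]
D3: mem[0x15..0x16] <- [6d c7]
query mem[0x0f]=0x6d, mem[0x1c]=0x6d, mem[0x04]=0x8f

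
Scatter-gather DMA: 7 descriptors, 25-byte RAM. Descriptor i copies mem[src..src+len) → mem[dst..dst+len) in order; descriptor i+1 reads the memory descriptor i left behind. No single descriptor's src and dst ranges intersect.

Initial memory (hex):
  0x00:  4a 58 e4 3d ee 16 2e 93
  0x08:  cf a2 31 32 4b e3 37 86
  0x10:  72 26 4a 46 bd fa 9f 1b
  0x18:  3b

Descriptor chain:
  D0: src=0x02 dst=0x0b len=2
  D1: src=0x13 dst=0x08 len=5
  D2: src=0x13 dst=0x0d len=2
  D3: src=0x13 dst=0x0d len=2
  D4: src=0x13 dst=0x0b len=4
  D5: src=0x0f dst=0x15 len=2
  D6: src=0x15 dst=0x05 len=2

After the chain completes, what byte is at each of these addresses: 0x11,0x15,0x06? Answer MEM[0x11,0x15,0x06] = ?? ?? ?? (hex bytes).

D0: mem[0x0b..0x0c] <- [e4 3d]
D1: mem[0x08..0x0c] <- [46 bd fa 9f 1b]
D2: mem[0x0d..0x0e] <- [46 bd]
D3: mem[0x0d..0x0e] <- [46 bd]
D4: mem[0x0b..0x0e] <- [46 bd fa 9f]
D5: mem[0x15..0x16] <- [86 72]
D6: mem[0x05..0x06] <- [86 72]
query mem[0x11]=0x26, mem[0x15]=0x86, mem[0x06]=0x72

MEM[0x11,0x15,0x06] = 26 86 72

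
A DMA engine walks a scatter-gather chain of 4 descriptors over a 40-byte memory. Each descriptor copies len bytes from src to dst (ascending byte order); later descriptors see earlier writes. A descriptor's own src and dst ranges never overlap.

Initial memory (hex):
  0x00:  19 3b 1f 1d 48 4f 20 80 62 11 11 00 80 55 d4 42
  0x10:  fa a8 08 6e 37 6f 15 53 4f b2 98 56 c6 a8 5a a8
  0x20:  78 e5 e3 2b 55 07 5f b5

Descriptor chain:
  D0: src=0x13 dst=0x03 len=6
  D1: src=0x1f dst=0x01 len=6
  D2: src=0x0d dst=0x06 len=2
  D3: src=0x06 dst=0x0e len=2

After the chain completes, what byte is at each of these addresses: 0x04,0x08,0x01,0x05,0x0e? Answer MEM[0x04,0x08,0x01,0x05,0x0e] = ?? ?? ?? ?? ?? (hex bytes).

[0] 0x13->0x03 len=6 : 6e 37 6f 15 53 4f
[1] 0x1f->0x01 len=6 : a8 78 e5 e3 2b 55
[2] 0x0d->0x06 len=2 : 55 d4
[3] 0x06->0x0e len=2 : 55 d4
query mem[0x04]=0xe3, mem[0x08]=0x4f, mem[0x01]=0xa8, mem[0x05]=0x2b, mem[0x0e]=0x55

MEM[0x04,0x08,0x01,0x05,0x0e] = e3 4f a8 2b 55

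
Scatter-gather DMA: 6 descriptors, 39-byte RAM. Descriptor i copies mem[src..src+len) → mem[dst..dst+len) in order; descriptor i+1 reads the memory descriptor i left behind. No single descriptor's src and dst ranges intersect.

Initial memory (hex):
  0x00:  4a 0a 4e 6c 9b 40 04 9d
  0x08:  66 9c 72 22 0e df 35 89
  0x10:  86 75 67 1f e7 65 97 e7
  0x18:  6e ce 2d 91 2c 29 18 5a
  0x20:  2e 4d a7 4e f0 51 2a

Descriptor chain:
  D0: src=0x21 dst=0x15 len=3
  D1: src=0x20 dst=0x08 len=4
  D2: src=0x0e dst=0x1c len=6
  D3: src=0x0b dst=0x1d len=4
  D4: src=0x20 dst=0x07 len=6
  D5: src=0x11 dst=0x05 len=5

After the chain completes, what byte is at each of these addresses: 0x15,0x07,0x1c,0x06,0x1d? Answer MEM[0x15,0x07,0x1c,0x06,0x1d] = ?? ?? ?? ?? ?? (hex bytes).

#0 dst[0x15+3] := {0x4d,0xa7,0x4e}
#1 dst[0x08+4] := {0x2e,0x4d,0xa7,0x4e}
#2 dst[0x1c+6] := {0x35,0x89,0x86,0x75,0x67,0x1f}
#3 dst[0x1d+4] := {0x4e,0x0e,0xdf,0x35}
#4 dst[0x07+6] := {0x35,0x1f,0xa7,0x4e,0xf0,0x51}
#5 dst[0x05+5] := {0x75,0x67,0x1f,0xe7,0x4d}
query mem[0x15]=0x4d, mem[0x07]=0x1f, mem[0x1c]=0x35, mem[0x06]=0x67, mem[0x1d]=0x4e

MEM[0x15,0x07,0x1c,0x06,0x1d] = 4d 1f 35 67 4e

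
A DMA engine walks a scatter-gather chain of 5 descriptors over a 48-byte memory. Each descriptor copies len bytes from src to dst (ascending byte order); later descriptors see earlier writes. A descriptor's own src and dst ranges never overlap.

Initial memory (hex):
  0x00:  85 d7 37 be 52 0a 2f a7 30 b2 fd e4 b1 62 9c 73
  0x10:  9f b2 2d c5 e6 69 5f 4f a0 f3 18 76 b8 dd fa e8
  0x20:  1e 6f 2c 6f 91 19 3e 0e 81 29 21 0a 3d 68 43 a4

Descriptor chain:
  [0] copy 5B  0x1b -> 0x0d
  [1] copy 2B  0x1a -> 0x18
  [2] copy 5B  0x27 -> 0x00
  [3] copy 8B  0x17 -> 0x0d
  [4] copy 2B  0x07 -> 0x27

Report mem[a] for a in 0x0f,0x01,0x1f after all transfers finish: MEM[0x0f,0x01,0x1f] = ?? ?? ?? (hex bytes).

MEM[0x0f,0x01,0x1f] = 76 81 e8

[0] 0x1b->0x0d len=5 : 76 b8 dd fa e8
[1] 0x1a->0x18 len=2 : 18 76
[2] 0x27->0x00 len=5 : 0e 81 29 21 0a
[3] 0x17->0x0d len=8 : 4f 18 76 18 76 b8 dd fa
[4] 0x07->0x27 len=2 : a7 30
query mem[0x0f]=0x76, mem[0x01]=0x81, mem[0x1f]=0xe8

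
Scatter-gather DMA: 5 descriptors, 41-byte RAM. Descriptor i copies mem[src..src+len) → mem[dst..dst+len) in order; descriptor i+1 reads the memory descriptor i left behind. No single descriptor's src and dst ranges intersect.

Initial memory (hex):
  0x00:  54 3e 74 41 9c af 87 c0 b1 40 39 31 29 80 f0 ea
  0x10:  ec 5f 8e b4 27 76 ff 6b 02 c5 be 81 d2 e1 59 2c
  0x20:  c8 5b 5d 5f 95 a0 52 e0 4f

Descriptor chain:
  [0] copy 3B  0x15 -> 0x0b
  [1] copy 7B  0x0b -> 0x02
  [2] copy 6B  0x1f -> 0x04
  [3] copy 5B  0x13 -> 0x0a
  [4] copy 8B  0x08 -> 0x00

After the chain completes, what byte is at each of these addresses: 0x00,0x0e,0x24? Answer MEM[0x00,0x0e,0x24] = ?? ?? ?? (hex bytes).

MEM[0x00,0x0e,0x24] = 5f 6b 95

[0] 0x15->0x0b len=3 : 76 ff 6b
[1] 0x0b->0x02 len=7 : 76 ff 6b f0 ea ec 5f
[2] 0x1f->0x04 len=6 : 2c c8 5b 5d 5f 95
[3] 0x13->0x0a len=5 : b4 27 76 ff 6b
[4] 0x08->0x00 len=8 : 5f 95 b4 27 76 ff 6b ea
query mem[0x00]=0x5f, mem[0x0e]=0x6b, mem[0x24]=0x95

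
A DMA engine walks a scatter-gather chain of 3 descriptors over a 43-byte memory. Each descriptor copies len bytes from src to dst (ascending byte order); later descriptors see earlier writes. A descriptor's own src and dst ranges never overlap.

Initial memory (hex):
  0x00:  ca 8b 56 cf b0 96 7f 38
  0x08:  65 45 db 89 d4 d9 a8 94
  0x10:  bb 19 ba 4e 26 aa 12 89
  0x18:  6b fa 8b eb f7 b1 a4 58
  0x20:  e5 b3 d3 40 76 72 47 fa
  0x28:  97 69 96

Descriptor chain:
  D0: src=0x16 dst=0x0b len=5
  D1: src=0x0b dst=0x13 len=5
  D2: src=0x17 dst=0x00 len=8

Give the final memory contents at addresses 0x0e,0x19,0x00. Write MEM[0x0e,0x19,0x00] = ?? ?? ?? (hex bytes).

#0 dst[0x0b+5] := {0x12,0x89,0x6b,0xfa,0x8b}
#1 dst[0x13+5] := {0x12,0x89,0x6b,0xfa,0x8b}
#2 dst[0x00+8] := {0x8b,0x6b,0xfa,0x8b,0xeb,0xf7,0xb1,0xa4}
query mem[0x0e]=0xfa, mem[0x19]=0xfa, mem[0x00]=0x8b

MEM[0x0e,0x19,0x00] = fa fa 8b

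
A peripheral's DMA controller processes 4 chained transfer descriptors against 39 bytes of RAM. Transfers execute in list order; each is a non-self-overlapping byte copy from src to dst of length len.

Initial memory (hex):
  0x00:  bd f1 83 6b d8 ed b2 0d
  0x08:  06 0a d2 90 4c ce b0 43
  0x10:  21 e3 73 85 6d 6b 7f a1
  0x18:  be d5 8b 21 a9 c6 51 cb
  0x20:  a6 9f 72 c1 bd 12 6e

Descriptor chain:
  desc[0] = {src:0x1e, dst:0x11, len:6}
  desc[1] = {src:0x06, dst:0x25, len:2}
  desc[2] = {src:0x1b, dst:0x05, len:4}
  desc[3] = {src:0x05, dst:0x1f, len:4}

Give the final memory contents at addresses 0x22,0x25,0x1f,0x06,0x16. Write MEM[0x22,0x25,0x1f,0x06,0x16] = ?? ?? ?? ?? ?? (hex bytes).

[0] 0x1e->0x11 len=6 : 51 cb a6 9f 72 c1
[1] 0x06->0x25 len=2 : b2 0d
[2] 0x1b->0x05 len=4 : 21 a9 c6 51
[3] 0x05->0x1f len=4 : 21 a9 c6 51
query mem[0x22]=0x51, mem[0x25]=0xb2, mem[0x1f]=0x21, mem[0x06]=0xa9, mem[0x16]=0xc1

MEM[0x22,0x25,0x1f,0x06,0x16] = 51 b2 21 a9 c1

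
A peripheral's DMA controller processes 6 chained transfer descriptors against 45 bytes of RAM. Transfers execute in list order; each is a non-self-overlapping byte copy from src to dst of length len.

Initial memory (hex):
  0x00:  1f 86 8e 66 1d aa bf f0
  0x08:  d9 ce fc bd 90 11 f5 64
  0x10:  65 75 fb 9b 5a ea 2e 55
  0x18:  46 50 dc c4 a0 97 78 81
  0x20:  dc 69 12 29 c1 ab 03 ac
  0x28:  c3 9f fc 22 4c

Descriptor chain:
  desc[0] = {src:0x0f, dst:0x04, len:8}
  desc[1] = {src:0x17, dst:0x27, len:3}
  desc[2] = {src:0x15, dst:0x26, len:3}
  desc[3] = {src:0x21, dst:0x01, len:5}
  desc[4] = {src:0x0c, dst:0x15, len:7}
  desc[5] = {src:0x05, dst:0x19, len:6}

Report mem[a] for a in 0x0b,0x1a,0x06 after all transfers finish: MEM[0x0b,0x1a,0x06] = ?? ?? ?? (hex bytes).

MEM[0x0b,0x1a,0x06] = 2e 75 75

  after D0: wrote 8B at 0x04 = 646575fb9b5aea2e
  after D1: wrote 3B at 0x27 = 554650
  after D2: wrote 3B at 0x26 = ea2e55
  after D3: wrote 5B at 0x01 = 691229c1ab
  after D4: wrote 7B at 0x15 = 9011f5646575fb
  after D5: wrote 6B at 0x19 = ab75fb9b5aea
query mem[0x0b]=0x2e, mem[0x1a]=0x75, mem[0x06]=0x75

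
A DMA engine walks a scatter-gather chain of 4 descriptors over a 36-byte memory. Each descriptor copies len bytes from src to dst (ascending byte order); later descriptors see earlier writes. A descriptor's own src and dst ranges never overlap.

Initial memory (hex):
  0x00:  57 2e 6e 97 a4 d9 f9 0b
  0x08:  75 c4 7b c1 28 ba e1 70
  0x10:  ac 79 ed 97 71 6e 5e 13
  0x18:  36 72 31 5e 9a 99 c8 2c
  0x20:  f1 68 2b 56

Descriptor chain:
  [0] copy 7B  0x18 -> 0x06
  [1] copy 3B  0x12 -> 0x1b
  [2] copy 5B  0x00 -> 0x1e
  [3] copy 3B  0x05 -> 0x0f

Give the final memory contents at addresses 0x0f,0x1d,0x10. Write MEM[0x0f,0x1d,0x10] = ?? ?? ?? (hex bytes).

D0: mem[0x06..0x0c] <- [36 72 31 5e 9a 99 c8]
D1: mem[0x1b..0x1d] <- [ed 97 71]
D2: mem[0x1e..0x22] <- [57 2e 6e 97 a4]
D3: mem[0x0f..0x11] <- [d9 36 72]
query mem[0x0f]=0xd9, mem[0x1d]=0x71, mem[0x10]=0x36

MEM[0x0f,0x1d,0x10] = d9 71 36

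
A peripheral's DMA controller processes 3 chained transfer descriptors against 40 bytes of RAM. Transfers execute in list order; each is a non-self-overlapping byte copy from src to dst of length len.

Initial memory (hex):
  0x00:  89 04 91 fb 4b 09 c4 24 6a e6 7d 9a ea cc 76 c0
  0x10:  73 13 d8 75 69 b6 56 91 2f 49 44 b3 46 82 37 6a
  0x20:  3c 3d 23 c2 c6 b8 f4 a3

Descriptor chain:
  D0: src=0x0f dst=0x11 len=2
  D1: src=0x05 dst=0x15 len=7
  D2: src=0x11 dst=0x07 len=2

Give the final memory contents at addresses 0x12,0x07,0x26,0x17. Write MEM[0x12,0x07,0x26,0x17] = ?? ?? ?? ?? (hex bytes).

#0 dst[0x11+2] := {0xc0,0x73}
#1 dst[0x15+7] := {0x09,0xc4,0x24,0x6a,0xe6,0x7d,0x9a}
#2 dst[0x07+2] := {0xc0,0x73}
query mem[0x12]=0x73, mem[0x07]=0xc0, mem[0x26]=0xf4, mem[0x17]=0x24

MEM[0x12,0x07,0x26,0x17] = 73 c0 f4 24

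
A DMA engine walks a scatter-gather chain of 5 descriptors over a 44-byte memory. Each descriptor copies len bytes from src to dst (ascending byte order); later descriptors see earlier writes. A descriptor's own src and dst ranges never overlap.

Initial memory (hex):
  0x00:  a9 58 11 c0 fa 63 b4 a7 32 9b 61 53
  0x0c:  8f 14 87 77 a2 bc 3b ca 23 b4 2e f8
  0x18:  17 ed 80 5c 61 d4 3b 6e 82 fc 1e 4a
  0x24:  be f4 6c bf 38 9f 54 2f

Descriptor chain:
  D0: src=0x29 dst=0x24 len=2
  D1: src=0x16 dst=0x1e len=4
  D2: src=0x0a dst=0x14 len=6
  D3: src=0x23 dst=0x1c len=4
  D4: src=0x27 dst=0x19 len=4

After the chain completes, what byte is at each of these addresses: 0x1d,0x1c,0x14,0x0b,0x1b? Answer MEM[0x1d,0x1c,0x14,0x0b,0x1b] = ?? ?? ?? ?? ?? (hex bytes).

[0] 0x29->0x24 len=2 : 9f 54
[1] 0x16->0x1e len=4 : 2e f8 17 ed
[2] 0x0a->0x14 len=6 : 61 53 8f 14 87 77
[3] 0x23->0x1c len=4 : 4a 9f 54 6c
[4] 0x27->0x19 len=4 : bf 38 9f 54
query mem[0x1d]=0x9f, mem[0x1c]=0x54, mem[0x14]=0x61, mem[0x0b]=0x53, mem[0x1b]=0x9f

MEM[0x1d,0x1c,0x14,0x0b,0x1b] = 9f 54 61 53 9f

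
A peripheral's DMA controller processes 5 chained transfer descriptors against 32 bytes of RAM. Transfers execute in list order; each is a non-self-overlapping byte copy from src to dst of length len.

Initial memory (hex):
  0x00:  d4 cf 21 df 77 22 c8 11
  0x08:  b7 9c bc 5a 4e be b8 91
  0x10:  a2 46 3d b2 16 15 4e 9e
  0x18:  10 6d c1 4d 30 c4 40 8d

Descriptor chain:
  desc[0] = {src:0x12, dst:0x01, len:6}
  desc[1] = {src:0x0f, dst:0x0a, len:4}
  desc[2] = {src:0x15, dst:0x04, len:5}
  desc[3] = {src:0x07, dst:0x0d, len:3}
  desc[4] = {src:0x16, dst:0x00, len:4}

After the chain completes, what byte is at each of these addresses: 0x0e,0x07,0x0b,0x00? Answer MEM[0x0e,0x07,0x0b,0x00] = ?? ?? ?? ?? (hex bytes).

MEM[0x0e,0x07,0x0b,0x00] = 6d 10 a2 4e

[0] 0x12->0x01 len=6 : 3d b2 16 15 4e 9e
[1] 0x0f->0x0a len=4 : 91 a2 46 3d
[2] 0x15->0x04 len=5 : 15 4e 9e 10 6d
[3] 0x07->0x0d len=3 : 10 6d 9c
[4] 0x16->0x00 len=4 : 4e 9e 10 6d
query mem[0x0e]=0x6d, mem[0x07]=0x10, mem[0x0b]=0xa2, mem[0x00]=0x4e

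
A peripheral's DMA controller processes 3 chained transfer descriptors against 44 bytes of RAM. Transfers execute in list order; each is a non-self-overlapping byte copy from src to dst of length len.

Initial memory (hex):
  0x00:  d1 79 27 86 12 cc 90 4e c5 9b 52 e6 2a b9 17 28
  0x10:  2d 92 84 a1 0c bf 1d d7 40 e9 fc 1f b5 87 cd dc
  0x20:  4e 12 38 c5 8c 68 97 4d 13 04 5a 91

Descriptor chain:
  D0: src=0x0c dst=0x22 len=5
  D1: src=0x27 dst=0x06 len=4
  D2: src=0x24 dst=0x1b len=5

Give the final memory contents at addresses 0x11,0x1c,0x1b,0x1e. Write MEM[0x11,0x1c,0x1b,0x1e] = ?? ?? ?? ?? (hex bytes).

MEM[0x11,0x1c,0x1b,0x1e] = 92 28 17 4d

#0 dst[0x22+5] := {0x2a,0xb9,0x17,0x28,0x2d}
#1 dst[0x06+4] := {0x4d,0x13,0x04,0x5a}
#2 dst[0x1b+5] := {0x17,0x28,0x2d,0x4d,0x13}
query mem[0x11]=0x92, mem[0x1c]=0x28, mem[0x1b]=0x17, mem[0x1e]=0x4d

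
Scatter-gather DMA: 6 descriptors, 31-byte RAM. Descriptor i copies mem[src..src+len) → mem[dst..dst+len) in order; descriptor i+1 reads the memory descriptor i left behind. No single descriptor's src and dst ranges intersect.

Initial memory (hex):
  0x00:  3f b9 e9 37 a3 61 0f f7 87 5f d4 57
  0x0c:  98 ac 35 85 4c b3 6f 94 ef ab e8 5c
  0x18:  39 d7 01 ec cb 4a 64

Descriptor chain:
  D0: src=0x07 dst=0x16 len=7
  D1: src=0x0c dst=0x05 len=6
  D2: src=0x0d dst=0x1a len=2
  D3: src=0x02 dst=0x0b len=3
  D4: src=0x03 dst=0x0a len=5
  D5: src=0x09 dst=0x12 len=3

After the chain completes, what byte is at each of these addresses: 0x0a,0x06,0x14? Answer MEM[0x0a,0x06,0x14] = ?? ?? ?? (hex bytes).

[0] 0x07->0x16 len=7 : f7 87 5f d4 57 98 ac
[1] 0x0c->0x05 len=6 : 98 ac 35 85 4c b3
[2] 0x0d->0x1a len=2 : ac 35
[3] 0x02->0x0b len=3 : e9 37 a3
[4] 0x03->0x0a len=5 : 37 a3 98 ac 35
[5] 0x09->0x12 len=3 : 4c 37 a3
query mem[0x0a]=0x37, mem[0x06]=0xac, mem[0x14]=0xa3

MEM[0x0a,0x06,0x14] = 37 ac a3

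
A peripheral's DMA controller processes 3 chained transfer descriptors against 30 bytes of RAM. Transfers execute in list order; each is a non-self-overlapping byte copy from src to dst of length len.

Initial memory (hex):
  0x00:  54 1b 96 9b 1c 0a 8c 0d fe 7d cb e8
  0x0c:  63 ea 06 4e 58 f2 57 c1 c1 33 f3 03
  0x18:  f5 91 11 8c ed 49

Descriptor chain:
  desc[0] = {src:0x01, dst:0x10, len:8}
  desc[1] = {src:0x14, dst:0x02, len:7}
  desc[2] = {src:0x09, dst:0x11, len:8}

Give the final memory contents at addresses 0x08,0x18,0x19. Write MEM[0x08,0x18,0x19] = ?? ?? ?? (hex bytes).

MEM[0x08,0x18,0x19] = 11 1b 91

#0 dst[0x10+8] := {0x1b,0x96,0x9b,0x1c,0x0a,0x8c,0x0d,0xfe}
#1 dst[0x02+7] := {0x0a,0x8c,0x0d,0xfe,0xf5,0x91,0x11}
#2 dst[0x11+8] := {0x7d,0xcb,0xe8,0x63,0xea,0x06,0x4e,0x1b}
query mem[0x08]=0x11, mem[0x18]=0x1b, mem[0x19]=0x91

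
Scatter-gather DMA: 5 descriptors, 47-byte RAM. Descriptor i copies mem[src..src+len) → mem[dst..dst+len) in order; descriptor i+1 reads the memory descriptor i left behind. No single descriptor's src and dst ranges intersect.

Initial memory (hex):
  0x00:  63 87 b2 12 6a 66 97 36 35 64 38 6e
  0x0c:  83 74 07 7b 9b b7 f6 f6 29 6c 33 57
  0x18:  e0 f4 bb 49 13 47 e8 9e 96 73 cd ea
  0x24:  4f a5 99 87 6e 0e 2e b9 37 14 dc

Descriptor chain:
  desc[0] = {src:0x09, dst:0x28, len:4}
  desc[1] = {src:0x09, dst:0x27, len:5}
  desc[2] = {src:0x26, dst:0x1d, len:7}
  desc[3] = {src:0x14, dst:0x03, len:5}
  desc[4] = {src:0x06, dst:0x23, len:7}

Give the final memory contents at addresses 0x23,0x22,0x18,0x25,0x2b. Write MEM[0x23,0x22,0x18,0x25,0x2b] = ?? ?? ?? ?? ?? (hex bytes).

D0: mem[0x28..0x2b] <- [64 38 6e 83]
D1: mem[0x27..0x2b] <- [64 38 6e 83 74]
D2: mem[0x1d..0x23] <- [99 64 38 6e 83 74 37]
D3: mem[0x03..0x07] <- [29 6c 33 57 e0]
D4: mem[0x23..0x29] <- [57 e0 35 64 38 6e 83]
query mem[0x23]=0x57, mem[0x22]=0x74, mem[0x18]=0xe0, mem[0x25]=0x35, mem[0x2b]=0x74

MEM[0x23,0x22,0x18,0x25,0x2b] = 57 74 e0 35 74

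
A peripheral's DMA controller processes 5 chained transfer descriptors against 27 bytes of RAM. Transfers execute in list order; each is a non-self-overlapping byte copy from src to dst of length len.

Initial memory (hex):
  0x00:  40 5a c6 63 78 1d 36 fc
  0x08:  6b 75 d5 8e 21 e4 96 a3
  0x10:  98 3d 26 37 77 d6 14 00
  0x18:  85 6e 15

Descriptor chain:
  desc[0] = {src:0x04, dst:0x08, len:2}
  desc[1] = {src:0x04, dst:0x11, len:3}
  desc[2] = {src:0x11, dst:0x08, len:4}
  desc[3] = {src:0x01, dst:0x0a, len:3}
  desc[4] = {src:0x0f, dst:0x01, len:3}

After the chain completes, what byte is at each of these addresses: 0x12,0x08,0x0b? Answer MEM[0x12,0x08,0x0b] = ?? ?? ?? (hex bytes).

[0] 0x04->0x08 len=2 : 78 1d
[1] 0x04->0x11 len=3 : 78 1d 36
[2] 0x11->0x08 len=4 : 78 1d 36 77
[3] 0x01->0x0a len=3 : 5a c6 63
[4] 0x0f->0x01 len=3 : a3 98 78
query mem[0x12]=0x1d, mem[0x08]=0x78, mem[0x0b]=0xc6

MEM[0x12,0x08,0x0b] = 1d 78 c6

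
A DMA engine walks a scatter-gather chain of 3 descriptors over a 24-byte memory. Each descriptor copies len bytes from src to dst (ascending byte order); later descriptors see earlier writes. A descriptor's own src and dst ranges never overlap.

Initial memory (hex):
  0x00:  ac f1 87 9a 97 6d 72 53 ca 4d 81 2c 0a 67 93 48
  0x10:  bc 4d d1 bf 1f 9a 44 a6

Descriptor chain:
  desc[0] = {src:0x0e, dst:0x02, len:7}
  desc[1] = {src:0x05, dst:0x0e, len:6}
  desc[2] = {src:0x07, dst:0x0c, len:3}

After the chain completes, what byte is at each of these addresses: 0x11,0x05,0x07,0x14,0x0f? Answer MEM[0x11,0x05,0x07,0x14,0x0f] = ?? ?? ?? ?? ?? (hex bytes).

  after D0: wrote 7B at 0x02 = 9348bc4dd1bf1f
  after D1: wrote 6B at 0x0e = 4dd1bf1f4d81
  after D2: wrote 3B at 0x0c = bf1f4d
query mem[0x11]=0x1f, mem[0x05]=0x4d, mem[0x07]=0xbf, mem[0x14]=0x1f, mem[0x0f]=0xd1

MEM[0x11,0x05,0x07,0x14,0x0f] = 1f 4d bf 1f d1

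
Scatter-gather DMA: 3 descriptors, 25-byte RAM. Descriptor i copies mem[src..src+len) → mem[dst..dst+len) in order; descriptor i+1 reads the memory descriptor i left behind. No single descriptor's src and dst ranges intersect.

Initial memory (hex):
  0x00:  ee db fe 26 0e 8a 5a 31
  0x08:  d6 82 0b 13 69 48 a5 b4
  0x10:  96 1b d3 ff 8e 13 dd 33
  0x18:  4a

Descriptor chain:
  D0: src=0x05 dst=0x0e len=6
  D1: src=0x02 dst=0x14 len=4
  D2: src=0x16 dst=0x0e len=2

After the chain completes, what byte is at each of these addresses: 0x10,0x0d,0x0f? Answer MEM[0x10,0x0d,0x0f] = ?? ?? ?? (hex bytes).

MEM[0x10,0x0d,0x0f] = 31 48 8a

  after D0: wrote 6B at 0x0e = 8a5a31d6820b
  after D1: wrote 4B at 0x14 = fe260e8a
  after D2: wrote 2B at 0x0e = 0e8a
query mem[0x10]=0x31, mem[0x0d]=0x48, mem[0x0f]=0x8a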